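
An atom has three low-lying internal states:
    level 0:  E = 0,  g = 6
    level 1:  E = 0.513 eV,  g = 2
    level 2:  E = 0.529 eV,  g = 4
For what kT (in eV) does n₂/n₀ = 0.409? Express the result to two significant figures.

1.1 eV

n₂/n₀ = (g₂/g₀) exp[−(E₂−E₀)/kT] = 0.409.
⇒ (E₂−E₀)/kT = ln((4/6)/0.409) = ln(1.630) = 0.4886.
kT = 0.529 eV / 0.4886 = 1.1 eV.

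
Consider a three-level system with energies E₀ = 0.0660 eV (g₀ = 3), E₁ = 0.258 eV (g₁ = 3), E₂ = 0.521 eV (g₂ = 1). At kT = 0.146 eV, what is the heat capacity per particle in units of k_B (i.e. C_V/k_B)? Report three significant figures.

Eᵢ/kT = 0.45205, 1.7671, 3.5685.
Z = Σ gᵢe^(−Eᵢ/kT) = 3·e^(−0.45205) + 3·e^(−1.7671) + 1·e^(−3.5685) = 1.9090 + 0.51248 + 0.028198 = 2.4497.
⟨E⟩ = 0.11140 eV, ⟨E²⟩ = 0.020444 eV².
C_V/k_B = (⟨E²⟩ − ⟨E⟩²)/(kT)² = (0.020444 − 0.012410)/0.021316 = 0.377.

0.377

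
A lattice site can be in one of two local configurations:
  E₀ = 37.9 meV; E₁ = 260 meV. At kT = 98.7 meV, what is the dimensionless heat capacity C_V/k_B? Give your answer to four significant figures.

Eᵢ/kT = 0.383992, 2.63425.
Z = Σ e^(−Eᵢ/kT) = e^(−0.383992) + e^(−2.63425) = 0.681137 + 0.0717728 = 0.752910.
⟨E⟩ = 59.0722 meV, ⟨E²⟩ = 7743.60 meV².
C_V/k_B = (⟨E²⟩ − ⟨E⟩²)/(kT)² = (7743.60 − 3489.52)/9741.69 = 0.4367.

0.4367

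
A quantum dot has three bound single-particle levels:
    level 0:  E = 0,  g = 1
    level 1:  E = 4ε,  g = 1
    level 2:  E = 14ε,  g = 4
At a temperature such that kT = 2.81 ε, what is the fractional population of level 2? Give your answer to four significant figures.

0.02163

Eᵢ/kT = 0, 1.42349, 4.98221.
Z = Σ gᵢe^(−Eᵢ/kT) = 1·e^(−0) + 1·e^(−1.42349) + 4·e^(−4.98221) = 1.00000 + 0.240872 + 0.0274356 = 1.26831.
P₂ = g₂ e^(−E₂/kT) / Z = 0.0274356/1.26831 = 0.02163.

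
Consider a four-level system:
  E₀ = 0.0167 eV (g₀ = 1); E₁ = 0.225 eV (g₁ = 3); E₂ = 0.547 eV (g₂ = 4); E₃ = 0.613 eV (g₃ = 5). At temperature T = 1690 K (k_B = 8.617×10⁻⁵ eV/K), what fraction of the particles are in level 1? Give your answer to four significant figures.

k_BT = 8.617×10⁻⁵ × 1690 K = 0.145627 eV.
Eᵢ/kT = 0.114677, 1.54504, 3.75617, 4.20938.
Z = Σ gᵢe^(−Eᵢ/kT) = 1·e^(−0.114677) + 3·e^(−1.54504) + 4·e^(−3.75617) + 5·e^(−4.20938) = 0.891654 + 0.639910 + 0.0934924 + 0.0742779 = 1.69933.
P₁ = g₁ e^(−E₁/kT) / Z = 0.639910/1.69933 = 0.3766.

0.3766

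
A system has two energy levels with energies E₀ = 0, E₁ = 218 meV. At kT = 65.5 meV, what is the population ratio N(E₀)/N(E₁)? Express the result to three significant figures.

27.9

n₀/n₁ = exp[−(E₀−E₁)/kT] = exp(−(-218 meV)/(65.5 meV)) = exp(3.3282) = 27.9.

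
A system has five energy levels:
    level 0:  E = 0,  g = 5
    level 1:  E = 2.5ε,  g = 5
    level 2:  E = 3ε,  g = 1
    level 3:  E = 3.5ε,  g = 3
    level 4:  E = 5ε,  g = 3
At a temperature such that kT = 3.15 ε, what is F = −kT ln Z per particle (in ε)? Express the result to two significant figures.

-7.0 ε

Eᵢ/kT = 0, 0.7937, 0.9524, 1.111, 1.587.
Z = Σ gᵢe^(−Eᵢ/kT) = 5·e^(−0) + 5·e^(−0.7937) + 1·e^(−0.9524) + 3·e^(−1.111) + 3·e^(−1.587) = 5.000 + 2.261 + 0.3858 + 0.9877 + 0.6136 = 9.248.
F = −kT ln Z = −3.15 × ln(9.248) = −3.15 × 2.224 = -7.0 ε.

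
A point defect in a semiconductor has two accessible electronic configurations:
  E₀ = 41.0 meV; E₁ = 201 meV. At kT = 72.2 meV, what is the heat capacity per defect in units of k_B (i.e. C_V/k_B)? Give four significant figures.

0.4354

Eᵢ/kT = 0.567867, 2.78393.
Z = Σ e^(−Eᵢ/kT) = e^(−0.567867) + e^(−2.78393) = 0.566733 + 0.0617952 = 0.628528.
⟨E⟩ = 56.7308 meV, ⟨E²⟩ = 5487.85 meV².
C_V/k_B = (⟨E²⟩ − ⟨E⟩²)/(kT)² = (5487.85 − 3218.38)/5212.84 = 0.4354.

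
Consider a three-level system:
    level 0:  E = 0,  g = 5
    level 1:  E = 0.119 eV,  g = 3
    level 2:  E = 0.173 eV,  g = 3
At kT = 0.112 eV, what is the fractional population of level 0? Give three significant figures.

0.749

Eᵢ/kT = 0, 1.0625, 1.5446.
Z = Σ gᵢe^(−Eᵢ/kT) = 5·e^(−0) + 3·e^(−1.0625) + 3·e^(−1.5446) = 5.0000 + 1.0368 + 0.64019 = 6.6770.
P₀ = g₀ e^(−E₀/kT) / Z = 5.0000/6.6770 = 0.749.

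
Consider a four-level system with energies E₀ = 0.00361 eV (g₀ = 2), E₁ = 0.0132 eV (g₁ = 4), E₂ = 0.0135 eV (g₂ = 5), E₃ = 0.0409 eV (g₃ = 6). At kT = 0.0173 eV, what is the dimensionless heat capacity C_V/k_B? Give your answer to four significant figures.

Eᵢ/kT = 0.208671, 0.763006, 0.780347, 2.36416.
Z = Σ gᵢe^(−Eᵢ/kT) = 2·e^(−0.208671) + 4·e^(−0.763006) + 5·e^(−0.780347) + 6·e^(−2.36416) = 1.62332 + 1.86505 + 2.29123 + 0.564170 = 6.34377.
⟨E⟩ = 0.0133178 eV, ⟨E²⟩ = 0.000269153 eV².
C_V/k_B = (⟨E²⟩ − ⟨E⟩²)/(kT)² = (0.000269153 − 0.000177364)/0.000299290 = 0.3067.

0.3067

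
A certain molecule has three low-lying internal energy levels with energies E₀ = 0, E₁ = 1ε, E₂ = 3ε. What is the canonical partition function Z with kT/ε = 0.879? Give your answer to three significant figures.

Z = 1.35

Eᵢ/kT = 0, 1.1377, 3.4130.
Z = Σ e^(−Eᵢ/kT) = e^(−0) + e^(−1.1377) + e^(−3.4130) = 1.0000 + 0.32056 + 0.032942 = 1.3535.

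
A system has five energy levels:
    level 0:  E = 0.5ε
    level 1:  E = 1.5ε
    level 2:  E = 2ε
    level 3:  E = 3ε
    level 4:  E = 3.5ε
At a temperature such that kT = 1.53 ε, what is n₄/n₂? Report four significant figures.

0.3752

n₄/n₂ = exp[−(E₄−E₂)/kT] = exp(−(1.5ε)/(1.53ε)) = exp(-0.980392) = 0.3752.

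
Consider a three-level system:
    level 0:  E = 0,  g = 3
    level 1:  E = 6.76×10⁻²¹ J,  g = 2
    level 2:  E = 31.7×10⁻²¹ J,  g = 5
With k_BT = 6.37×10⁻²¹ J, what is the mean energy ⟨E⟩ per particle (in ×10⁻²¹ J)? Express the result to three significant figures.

1.55 ×10⁻²¹ J

Eᵢ/kT = 0, 1.0612, 4.9765.
Z = Σ gᵢe^(−Eᵢ/kT) = 3·e^(−0) + 2·e^(−1.0612) + 5·e^(−4.9765) = 3.0000 + 0.69208 + 0.034491 = 3.7266.
⟨E⟩ = Σ Eᵢ gᵢe^(−Eᵢ/kT) / Z = (0·3.0000 + 6.76·0.69208 + 31.7·0.034491) / 3.7266 = 1.55 ×10⁻²¹ J.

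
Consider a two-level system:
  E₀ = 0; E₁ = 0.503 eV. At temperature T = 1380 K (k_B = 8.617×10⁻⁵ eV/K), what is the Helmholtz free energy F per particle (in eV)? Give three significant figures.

k_BT = 8.617×10⁻⁵ × 1380 K = 0.11891 eV.
Eᵢ/kT = 0, 4.2301.
Z = Σ e^(−Eᵢ/kT) = e^(−0) + e^(−4.2301) = 1.0000 + 0.014551 = 1.0146.
F = −kT ln Z = −0.11891 × ln(1.0146) = −0.11891 × 0.014494 = -0.00172 eV.

-0.00172 eV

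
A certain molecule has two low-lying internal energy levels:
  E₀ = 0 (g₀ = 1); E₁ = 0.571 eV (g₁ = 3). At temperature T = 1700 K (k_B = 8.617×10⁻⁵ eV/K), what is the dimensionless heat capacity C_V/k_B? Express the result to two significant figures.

0.82

k_BT = 8.617×10⁻⁵ × 1700 K = 0.1465 eV.
Eᵢ/kT = 0, 3.898.
Z = Σ gᵢe^(−Eᵢ/kT) = 1·e^(−0) + 3·e^(−3.898) = 1.000 + 0.06085 = 1.061.
⟨E⟩ = 0.03275 eV, ⟨E²⟩ = 0.01870 eV².
C_V/k_B = (⟨E²⟩ − ⟨E⟩²)/(kT)² = (0.01870 − 0.001073)/0.02146 = 0.82.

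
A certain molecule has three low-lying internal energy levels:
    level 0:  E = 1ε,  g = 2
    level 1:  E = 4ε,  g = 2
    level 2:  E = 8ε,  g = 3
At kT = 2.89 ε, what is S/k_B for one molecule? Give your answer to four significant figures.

Eᵢ/kT = 0.346021, 1.38408, 2.76817.
Z = Σ gᵢe^(−Eᵢ/kT) = 2·e^(−0.346021) + 2·e^(−1.38408) + 3·e^(−2.76817) = 1.41500 + 0.501108 + 0.188330 = 2.10444.
⟨E⟩ = Σ EᵢPᵢ = 2.34080 ε.
S/k_B = ln Z + ⟨E⟩/kT = ln(2.10444) + 2.34080/2.89 = 0.744049 + 0.809965 = 1.554.

1.554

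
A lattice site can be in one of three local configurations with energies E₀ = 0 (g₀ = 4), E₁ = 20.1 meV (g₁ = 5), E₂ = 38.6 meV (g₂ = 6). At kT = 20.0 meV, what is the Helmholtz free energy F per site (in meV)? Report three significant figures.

-38.0 meV

Eᵢ/kT = 0, 1.0050, 1.9300.
Z = Σ gᵢe^(−Eᵢ/kT) = 4·e^(−0) + 5·e^(−1.0050) + 6·e^(−1.9300) = 4.0000 + 1.8302 + 0.87089 = 6.7011.
F = −kT ln Z = −20.0 × ln(6.7011) = −20.0 × 1.9023 = -38.0 meV.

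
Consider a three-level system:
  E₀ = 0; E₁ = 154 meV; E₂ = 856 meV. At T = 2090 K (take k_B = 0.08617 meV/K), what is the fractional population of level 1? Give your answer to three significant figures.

0.297

k_BT = 0.08617 × 2090 K = 180.10 meV.
Eᵢ/kT = 0, 0.85508, 4.7529.
Z = Σ e^(−Eᵢ/kT) = e^(−0) + e^(−0.85508) + e^(−4.7529) = 1.0000 + 0.42525 + 0.0086266 = 1.4339.
P₁ = e^(−E₁/kT) / Z = 0.42525/1.4339 = 0.297.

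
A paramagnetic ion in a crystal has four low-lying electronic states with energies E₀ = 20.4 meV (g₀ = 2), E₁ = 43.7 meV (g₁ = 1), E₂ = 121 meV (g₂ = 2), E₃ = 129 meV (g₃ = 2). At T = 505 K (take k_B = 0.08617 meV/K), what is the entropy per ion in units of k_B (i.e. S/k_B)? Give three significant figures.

k_BT = 0.08617 × 505 K = 43.516 meV.
Eᵢ/kT = 0.46879, 1.0042, 2.7806, 2.9644.
Z = Σ gᵢe^(−Eᵢ/kT) = 2·e^(−0.46879) + 1·e^(−1.0042) + 2·e^(−2.7806) + 2·e^(−2.9644) = 1.2515 + 0.36634 + 0.12400 + 0.10318 = 1.8450.
⟨E⟩ = Σ EᵢPᵢ = 37.861 meV.
S/k_B = ln Z + ⟨E⟩/kT = ln(1.8450) + 37.861/43.516 = 0.61248 + 0.87005 = 1.48.

1.48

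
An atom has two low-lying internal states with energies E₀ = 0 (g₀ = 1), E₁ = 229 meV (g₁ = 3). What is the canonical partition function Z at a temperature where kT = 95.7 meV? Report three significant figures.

Eᵢ/kT = 0, 2.3929.
Z = Σ gᵢe^(−Eᵢ/kT) = 1·e^(−0) + 3·e^(−2.3929) = 1.0000 + 0.27409 = 1.2741.

Z = 1.27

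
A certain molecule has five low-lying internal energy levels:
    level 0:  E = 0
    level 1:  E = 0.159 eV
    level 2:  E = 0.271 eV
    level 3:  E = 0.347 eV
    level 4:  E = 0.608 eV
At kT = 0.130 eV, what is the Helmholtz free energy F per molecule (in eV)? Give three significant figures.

-0.0525 eV

Eᵢ/kT = 0, 1.2231, 2.0846, 2.6692, 4.6769.
Z = Σ e^(−Eᵢ/kT) = e^(−0) + e^(−1.2231) + e^(−2.0846) + e^(−2.6692) + e^(−4.6769) = 1.0000 + 0.29432 + 0.12436 + 0.069308 + 0.0093078 = 1.4973.
F = −kT ln Z = −0.130 × ln(1.4973) = −0.130 × 0.40366 = -0.0525 eV.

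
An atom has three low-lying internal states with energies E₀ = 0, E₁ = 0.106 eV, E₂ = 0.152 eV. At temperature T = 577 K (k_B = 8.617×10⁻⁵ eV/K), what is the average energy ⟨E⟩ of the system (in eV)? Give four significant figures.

k_BT = 8.617×10⁻⁵ × 577 K = 0.0497201 eV.
Eᵢ/kT = 0, 2.13193, 3.05711.
Z = Σ e^(−Eᵢ/kT) = e^(−0) + e^(−2.13193) + e^(−3.05711) = 1.00000 + 0.118608 + 0.0470234 = 1.16563.
⟨E⟩ = Σ Eᵢ e^(−Eᵢ/kT) / Z = (0·1.00000 + 0.106·0.118608 + 0.152·0.0470234) / 1.16563 = 0.01692 eV.

0.01692 eV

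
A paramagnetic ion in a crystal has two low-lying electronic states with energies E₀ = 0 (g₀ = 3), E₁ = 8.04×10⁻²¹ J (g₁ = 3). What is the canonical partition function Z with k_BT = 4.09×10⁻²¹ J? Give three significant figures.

Z = 3.42

Eᵢ/kT = 0, 1.9658.
Z = Σ gᵢe^(−Eᵢ/kT) = 3·e^(−0) + 3·e^(−1.9658) = 3.0000 + 0.42013 = 3.4201.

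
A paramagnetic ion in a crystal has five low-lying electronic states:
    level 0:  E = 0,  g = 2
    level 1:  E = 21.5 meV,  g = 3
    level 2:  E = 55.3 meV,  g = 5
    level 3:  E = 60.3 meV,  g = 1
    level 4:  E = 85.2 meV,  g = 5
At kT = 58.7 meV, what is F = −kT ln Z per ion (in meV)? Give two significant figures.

-120 meV

Eᵢ/kT = 0, 0.3663, 0.9421, 1.027, 1.451.
Z = Σ gᵢe^(−Eᵢ/kT) = 2·e^(−0) + 3·e^(−0.3663) + 5·e^(−0.9421) + 1·e^(−1.027) + 5·e^(−1.451) = 2.000 + 2.080 + 1.949 + 0.3581 + 1.172 = 7.559.
F = −kT ln Z = −58.7 × ln(7.559) = −58.7 × 2.023 = -120 meV.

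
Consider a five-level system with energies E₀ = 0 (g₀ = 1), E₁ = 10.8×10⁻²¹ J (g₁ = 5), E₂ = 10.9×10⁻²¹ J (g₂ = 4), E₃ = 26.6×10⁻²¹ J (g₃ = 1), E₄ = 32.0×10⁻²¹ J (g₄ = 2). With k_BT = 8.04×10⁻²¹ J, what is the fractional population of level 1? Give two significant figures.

0.38

Eᵢ/kT = 0, 1.343, 1.356, 3.308, 3.980.
Z = Σ gᵢe^(−Eᵢ/kT) = 1·e^(−0) + 5·e^(−1.343) + 4·e^(−1.356) + 1·e^(−3.308) + 2·e^(−3.980) = 1.000 + 1.305 + 1.031 + 0.03659 + 0.03737 = 3.410.
P₁ = g₁ e^(−E₁/kT) / Z = 1.305/3.410 = 0.38.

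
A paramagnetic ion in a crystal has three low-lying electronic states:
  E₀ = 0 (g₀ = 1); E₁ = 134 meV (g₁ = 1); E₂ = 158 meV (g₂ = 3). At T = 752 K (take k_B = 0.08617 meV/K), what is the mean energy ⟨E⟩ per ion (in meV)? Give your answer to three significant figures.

42.0 meV

k_BT = 0.08617 × 752 K = 64.800 meV.
Eᵢ/kT = 0, 2.0679, 2.4383.
Z = Σ gᵢe^(−Eᵢ/kT) = 1·e^(−0) + 1·e^(−2.0679) + 3·e^(−2.4383) = 1.0000 + 0.12645 + 0.26193 = 1.3884.
⟨E⟩ = Σ Eᵢ gᵢe^(−Eᵢ/kT) / Z = (0·1.0000 + 134·0.12645 + 158·0.26193) / 1.3884 = 42.0 meV.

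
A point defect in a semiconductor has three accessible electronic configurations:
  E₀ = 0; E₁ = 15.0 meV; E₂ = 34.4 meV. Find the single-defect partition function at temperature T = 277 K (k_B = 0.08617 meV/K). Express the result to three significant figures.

Z = 1.77

k_BT = 0.08617 × 277 K = 23.869 meV.
Eᵢ/kT = 0, 0.62843, 1.4412.
Z = Σ e^(−Eᵢ/kT) = e^(−0) + e^(−0.62843) + e^(−1.4412) = 1.0000 + 0.53343 + 0.23664 = 1.7701.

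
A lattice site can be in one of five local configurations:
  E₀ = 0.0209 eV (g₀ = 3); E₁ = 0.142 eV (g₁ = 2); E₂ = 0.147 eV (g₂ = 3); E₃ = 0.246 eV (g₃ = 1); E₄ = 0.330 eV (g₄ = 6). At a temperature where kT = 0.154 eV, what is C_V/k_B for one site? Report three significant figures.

0.469

Eᵢ/kT = 0.13571, 0.92208, 0.95455, 1.5974, 2.1429.
Z = Σ gᵢe^(−Eᵢ/kT) = 3·e^(−0.13571) + 2·e^(−0.92208) + 3·e^(−0.95455) + 1·e^(−1.5974) + 6·e^(−2.1429) = 2.6193 + 0.79538 + 1.1550 + 0.20242 + 0.70388 = 5.4760.
⟨E⟩ = 0.11314 eV, ⟨E²⟩ = 0.023930 eV².
C_V/k_B = (⟨E²⟩ − ⟨E⟩²)/(kT)² = (0.023930 − 0.012801)/0.023716 = 0.469.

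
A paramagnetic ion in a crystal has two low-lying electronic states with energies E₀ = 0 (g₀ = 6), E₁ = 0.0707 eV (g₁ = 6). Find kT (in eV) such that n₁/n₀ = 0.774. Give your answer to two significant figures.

n₁/n₀ = (g₁/g₀) exp[−(E₁−E₀)/kT] = 0.774.
⇒ (E₁−E₀)/kT = ln((6/6)/0.774) = ln(1.292) = 0.2562.
kT = 0.0707 eV / 0.2562 = 0.28 eV.

0.28 eV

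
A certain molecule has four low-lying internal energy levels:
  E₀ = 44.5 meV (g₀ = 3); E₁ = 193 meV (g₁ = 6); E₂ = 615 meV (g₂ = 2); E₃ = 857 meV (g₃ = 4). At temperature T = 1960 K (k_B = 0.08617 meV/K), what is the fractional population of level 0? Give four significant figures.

k_BT = 0.08617 × 1960 K = 168.893 meV.
Eᵢ/kT = 0.263480, 1.14274, 3.64136, 5.07422.
Z = Σ gᵢe^(−Eᵢ/kT) = 3·e^(−0.263480) + 6·e^(−1.14274) + 2·e^(−3.64136) + 4·e^(−5.07422) = 2.30512 + 1.91366 + 0.0524333 + 0.0250239 = 4.29624.
P₀ = g₀ e^(−E₀/kT) / Z = 2.30512/4.29624 = 0.5365.

0.5365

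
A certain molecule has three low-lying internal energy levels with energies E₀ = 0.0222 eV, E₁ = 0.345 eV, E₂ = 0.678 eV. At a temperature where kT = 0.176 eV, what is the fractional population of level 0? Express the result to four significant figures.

Eᵢ/kT = 0.126136, 1.96023, 3.85227.
Z = Σ e^(−Eᵢ/kT) = e^(−0.126136) + e^(−1.96023) + e^(−3.85227) = 0.881495 + 0.140826 + 0.0212315 = 1.04355.
P₀ = e^(−E₀/kT) / Z = 0.881495/1.04355 = 0.8447.

0.8447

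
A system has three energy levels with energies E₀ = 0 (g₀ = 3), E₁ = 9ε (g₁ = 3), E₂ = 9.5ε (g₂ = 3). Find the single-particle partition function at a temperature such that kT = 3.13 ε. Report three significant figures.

Z = 3.31

Eᵢ/kT = 0, 2.8754, 3.0351.
Z = Σ gᵢe^(−Eᵢ/kT) = 3·e^(−0) + 3·e^(−2.8754) + 3·e^(−3.0351) = 3.0000 + 0.16918 + 0.14421 = 3.3134.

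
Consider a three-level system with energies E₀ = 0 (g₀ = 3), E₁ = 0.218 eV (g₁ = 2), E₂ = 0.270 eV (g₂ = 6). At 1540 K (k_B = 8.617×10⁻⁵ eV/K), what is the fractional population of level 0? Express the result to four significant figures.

k_BT = 8.617×10⁻⁵ × 1540 K = 0.132702 eV.
Eᵢ/kT = 0, 1.64278, 2.03463.
Z = Σ gᵢe^(−Eᵢ/kT) = 3·e^(−0) + 2·e^(−1.64278) + 6·e^(−2.03463) = 3.00000 + 0.386883 + 0.784373 = 4.17126.
P₀ = g₀ e^(−E₀/kT) / Z = 3.00000/4.17126 = 0.7192.

0.7192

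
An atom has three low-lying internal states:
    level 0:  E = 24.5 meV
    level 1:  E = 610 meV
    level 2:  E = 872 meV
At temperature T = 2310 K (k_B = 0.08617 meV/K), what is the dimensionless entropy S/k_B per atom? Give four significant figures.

0.2668

k_BT = 0.08617 × 2310 K = 199.053 meV.
Eᵢ/kT = 0.123083, 3.06451, 4.38074.
Z = Σ e^(−Eᵢ/kT) = e^(−0.123083) + e^(−3.06451) + e^(−4.38074) = 0.884190 + 0.0466767 + 0.0125161 = 0.943383.
⟨E⟩ = Σ EᵢPᵢ = 64.7134 meV.
S/k_B = ln Z + ⟨E⟩/kT = ln(0.943383) + 64.7134/199.053 = -0.0582829 + 0.325106 = 0.2668.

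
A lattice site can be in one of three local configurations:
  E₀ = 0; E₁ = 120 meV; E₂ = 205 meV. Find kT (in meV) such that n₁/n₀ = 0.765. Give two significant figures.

n₁/n₀ = exp[−(E₁−E₀)/kT] = 0.765.
⇒ (E₁−E₀)/kT = ln(1/0.765) = ln(1.307) = 0.2677.
kT = 120 meV / 0.2677 = 450 meV.

450 meV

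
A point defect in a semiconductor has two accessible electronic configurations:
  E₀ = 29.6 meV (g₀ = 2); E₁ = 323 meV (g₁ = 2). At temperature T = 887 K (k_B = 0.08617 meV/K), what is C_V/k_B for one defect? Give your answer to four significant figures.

0.3039

k_BT = 0.08617 × 887 K = 76.4328 meV.
Eᵢ/kT = 0.387268, 4.22593.
Z = Σ gᵢe^(−Eᵢ/kT) = 2·e^(−0.387268) + 2·e^(−4.22593) = 1.35782 + 0.0292235 = 1.38704.
⟨E⟩ = 35.7817 meV, ⟨E²⟩ = 3055.81 meV².
C_V/k_B = (⟨E²⟩ − ⟨E⟩²)/(kT)² = (3055.81 − 1280.33)/5841.97 = 0.3039.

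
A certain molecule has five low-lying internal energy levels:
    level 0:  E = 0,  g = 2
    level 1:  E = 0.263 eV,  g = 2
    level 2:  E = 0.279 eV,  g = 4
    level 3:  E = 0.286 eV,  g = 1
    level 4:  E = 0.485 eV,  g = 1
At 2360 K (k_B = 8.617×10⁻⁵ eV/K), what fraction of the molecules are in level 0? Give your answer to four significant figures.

k_BT = 8.617×10⁻⁵ × 2360 K = 0.203361 eV.
Eᵢ/kT = 0, 1.29327, 1.37194, 1.40637, 2.38492.
Z = Σ gᵢe^(−Eᵢ/kT) = 2·e^(−0) + 2·e^(−1.29327) + 4·e^(−1.37194) + 1·e^(−1.40637) + 1·e^(−2.38492) = 2.00000 + 0.548744 + 1.01446 + 0.245031 + 0.0920963 = 3.90033.
P₀ = g₀ e^(−E₀/kT) / Z = 2.00000/3.90033 = 0.5128.

0.5128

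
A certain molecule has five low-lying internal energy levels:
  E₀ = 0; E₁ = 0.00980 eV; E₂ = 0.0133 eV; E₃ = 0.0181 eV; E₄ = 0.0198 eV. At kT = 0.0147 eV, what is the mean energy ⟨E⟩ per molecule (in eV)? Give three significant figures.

Eᵢ/kT = 0, 0.66667, 0.90476, 1.2313, 1.3469.
Z = Σ e^(−Eᵢ/kT) = e^(−0) + e^(−0.66667) + e^(−0.90476) + e^(−1.2313) + e^(−1.3469) = 1.0000 + 0.51342 + 0.40464 + 0.29191 + 0.26005 = 2.4700.
⟨E⟩ = Σ Eᵢ e^(−Eᵢ/kT) / Z = (0·1.0000 + 0.00980·0.51342 + 0.0133·0.40464 + 0.0181·0.29191 + 0.0198·0.26005) / 2.4700 = 0.00844 eV.

0.00844 eV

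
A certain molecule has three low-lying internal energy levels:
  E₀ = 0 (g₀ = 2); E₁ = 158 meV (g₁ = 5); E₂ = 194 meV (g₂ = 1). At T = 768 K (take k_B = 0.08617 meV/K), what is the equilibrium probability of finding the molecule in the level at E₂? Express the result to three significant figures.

k_BT = 0.08617 × 768 K = 66.179 meV.
Eᵢ/kT = 0, 2.3875, 2.9314.
Z = Σ gᵢe^(−Eᵢ/kT) = 2·e^(−0) + 5·e^(−2.3875) + 1·e^(−2.9314) = 2.0000 + 0.45930 + 0.053322 = 2.5126.
P₂ = g₂ e^(−E₂/kT) / Z = 0.053322/2.5126 = 0.0212.

0.0212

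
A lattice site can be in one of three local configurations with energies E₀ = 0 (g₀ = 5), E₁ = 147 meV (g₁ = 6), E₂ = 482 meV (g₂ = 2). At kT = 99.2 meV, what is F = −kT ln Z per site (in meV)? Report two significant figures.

Eᵢ/kT = 0, 1.482, 4.859.
Z = Σ gᵢe^(−Eᵢ/kT) = 5·e^(−0) + 6·e^(−1.482) + 2·e^(−4.859) = 5.000 + 1.363 + 0.01552 = 6.379.
F = −kT ln Z = −99.2 × ln(6.379) = −99.2 × 1.853 = -180 meV.

-180 meV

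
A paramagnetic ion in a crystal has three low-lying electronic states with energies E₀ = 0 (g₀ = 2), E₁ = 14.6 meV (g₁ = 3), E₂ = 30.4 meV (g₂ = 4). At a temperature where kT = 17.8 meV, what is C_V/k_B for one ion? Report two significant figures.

Eᵢ/kT = 0, 0.8202, 1.708.
Z = Σ gᵢe^(−Eᵢ/kT) = 2·e^(−0) + 3·e^(−0.8202) + 4·e^(−1.708) = 2.000 + 1.321 + 0.7249 = 4.046.
⟨E⟩ = 10.21 meV, ⟨E²⟩ = 235.2 meV².
C_V/k_B = (⟨E²⟩ − ⟨E⟩²)/(kT)² = (235.2 − 104.2)/316.8 = 0.41.

0.41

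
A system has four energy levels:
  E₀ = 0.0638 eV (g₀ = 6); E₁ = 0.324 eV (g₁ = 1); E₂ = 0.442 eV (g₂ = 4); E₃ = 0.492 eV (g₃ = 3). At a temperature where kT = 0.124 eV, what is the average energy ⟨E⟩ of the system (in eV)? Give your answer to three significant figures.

0.0863 eV

Eᵢ/kT = 0.51452, 2.6129, 3.5645, 3.9677.
Z = Σ gᵢe^(−Eᵢ/kT) = 6·e^(−0.51452) + 1·e^(−2.6129) + 4·e^(−3.5645) + 3·e^(−3.9677) = 3.5867 + 0.073322 + 0.11324 + 0.056751 = 3.8300.
⟨E⟩ = Σ Eᵢ gᵢe^(−Eᵢ/kT) / Z = (0.0638·3.5867 + 0.324·0.073322 + 0.442·0.11324 + 0.492·0.056751) / 3.8300 = 0.0863 eV.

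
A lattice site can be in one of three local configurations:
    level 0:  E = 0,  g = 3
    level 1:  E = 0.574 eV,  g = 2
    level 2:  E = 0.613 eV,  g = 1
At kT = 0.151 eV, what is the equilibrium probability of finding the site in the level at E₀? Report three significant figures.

0.980

Eᵢ/kT = 0, 3.8013, 4.0596.
Z = Σ gᵢe^(−Eᵢ/kT) = 3·e^(−0) + 2·e^(−3.8013) + 1·e^(−4.0596) = 3.0000 + 0.044683 + 0.017256 = 3.0619.
P₀ = g₀ e^(−E₀/kT) / Z = 3.0000/3.0619 = 0.980.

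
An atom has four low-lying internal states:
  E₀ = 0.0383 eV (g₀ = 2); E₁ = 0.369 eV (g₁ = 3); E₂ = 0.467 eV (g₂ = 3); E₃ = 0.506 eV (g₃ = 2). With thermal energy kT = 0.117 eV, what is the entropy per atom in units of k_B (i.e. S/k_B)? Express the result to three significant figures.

1.24

Eᵢ/kT = 0.32735, 3.1538, 3.9915, 4.3248.
Z = Σ gᵢe^(−Eᵢ/kT) = 2·e^(−0.32735) + 3·e^(−3.1538) + 3·e^(−3.9915) + 2·e^(−4.3248) = 1.4417 + 0.12807 + 0.055416 + 0.026472 = 1.6517.
⟨E⟩ = Σ EᵢPᵢ = 0.085820 eV.
S/k_B = ln Z + ⟨E⟩/kT = ln(1.6517) + 0.085820/0.117 = 0.50181 + 0.73350 = 1.24.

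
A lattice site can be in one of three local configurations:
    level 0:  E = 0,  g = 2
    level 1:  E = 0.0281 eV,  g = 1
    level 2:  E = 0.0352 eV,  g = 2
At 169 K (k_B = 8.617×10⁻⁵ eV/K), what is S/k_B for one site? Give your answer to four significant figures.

k_BT = 8.617×10⁻⁵ × 169 K = 0.0145627 eV.
Eᵢ/kT = 0, 1.92959, 2.41713.
Z = Σ gᵢe^(−Eᵢ/kT) = 2·e^(−0) + 1·e^(−1.92959) + 2·e^(−2.41713) = 2.00000 + 0.145208 + 0.178354 = 2.32356.
⟨E⟩ = Σ EᵢPᵢ = 0.00445799 eV.
S/k_B = ln Z + ⟨E⟩/kT = ln(2.32356) + 0.00445799/0.0145627 = 0.843100 + 0.306124 = 1.149.

1.149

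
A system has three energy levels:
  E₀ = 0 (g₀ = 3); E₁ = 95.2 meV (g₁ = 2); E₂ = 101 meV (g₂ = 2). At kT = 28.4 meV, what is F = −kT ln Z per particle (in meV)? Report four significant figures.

-32.38 meV

Eᵢ/kT = 0, 3.35211, 3.55634.
Z = Σ gᵢe^(−Eᵢ/kT) = 3·e^(−0) + 2·e^(−3.35211) + 2·e^(−3.55634) = 3.00000 + 0.0700208 + 0.0570862 = 3.12711.
F = −kT ln Z = −28.4 × ln(3.12711) = −28.4 × 1.14011 = -32.38 meV.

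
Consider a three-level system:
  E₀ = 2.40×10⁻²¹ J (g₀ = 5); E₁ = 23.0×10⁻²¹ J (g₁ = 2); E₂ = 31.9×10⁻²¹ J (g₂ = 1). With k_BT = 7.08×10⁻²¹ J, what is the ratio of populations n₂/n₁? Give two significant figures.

n₂/n₁ = (g₂/g₁) exp[−(E₂−E₁)/kT] = (1/2) × exp(−(8.9 ×10⁻²¹ J)/(7.08 ×10⁻²¹ J)) = (1/2) × exp(-1.257) = 0.14.

0.14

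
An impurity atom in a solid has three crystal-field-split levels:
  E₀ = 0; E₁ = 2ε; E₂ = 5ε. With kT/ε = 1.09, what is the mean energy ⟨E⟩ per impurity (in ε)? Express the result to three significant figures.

0.316 ε

Eᵢ/kT = 0, 1.8349, 4.5872.
Z = Σ e^(−Eᵢ/kT) = e^(−0) + e^(−1.8349) + e^(−4.5872) = 1.0000 + 0.15963 + 0.010181 = 1.1698.
⟨E⟩ = Σ Eᵢ e^(−Eᵢ/kT) / Z = (0·1.0000 + 2·0.15963 + 5·0.010181) / 1.1698 = 0.316 ε.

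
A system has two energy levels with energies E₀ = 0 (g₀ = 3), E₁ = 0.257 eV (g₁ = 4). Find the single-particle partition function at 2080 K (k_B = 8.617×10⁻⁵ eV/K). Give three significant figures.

Z = 3.95

k_BT = 8.617×10⁻⁵ × 2080 K = 0.17923 eV.
Eᵢ/kT = 0, 1.4339.
Z = Σ gᵢe^(−Eᵢ/kT) = 3·e^(−0) + 4·e^(−1.4339) = 3.0000 + 0.95351 = 3.9535.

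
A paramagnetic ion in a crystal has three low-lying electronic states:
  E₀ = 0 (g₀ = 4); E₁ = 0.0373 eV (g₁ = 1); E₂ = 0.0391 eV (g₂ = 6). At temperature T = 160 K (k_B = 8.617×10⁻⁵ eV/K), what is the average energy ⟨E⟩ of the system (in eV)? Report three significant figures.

k_BT = 8.617×10⁻⁵ × 160 K = 0.013787 eV.
Eᵢ/kT = 0, 2.7054, 2.8360.
Z = Σ gᵢe^(−Eᵢ/kT) = 4·e^(−0) + 1·e^(−2.7054) + 6·e^(−2.8360) = 4.0000 + 0.066844 + 0.35196 = 4.4188.
⟨E⟩ = Σ Eᵢ gᵢe^(−Eᵢ/kT) / Z = (0·4.0000 + 0.0373·0.066844 + 0.0391·0.35196) / 4.4188 = 0.00368 eV.

0.00368 eV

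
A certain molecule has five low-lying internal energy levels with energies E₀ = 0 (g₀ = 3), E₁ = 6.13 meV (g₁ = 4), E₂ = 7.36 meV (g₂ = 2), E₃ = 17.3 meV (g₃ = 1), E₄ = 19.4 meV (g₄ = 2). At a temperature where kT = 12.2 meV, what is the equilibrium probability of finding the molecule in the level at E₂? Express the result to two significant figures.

0.15

Eᵢ/kT = 0, 0.5025, 0.6033, 1.418, 1.590.
Z = Σ gᵢe^(−Eᵢ/kT) = 3·e^(−0) + 4·e^(−0.5025) + 2·e^(−0.6033) + 1·e^(−1.418) + 2·e^(−1.590) = 3.000 + 2.420 + 1.094 + 0.2422 + 0.4079 = 7.164.
P₂ = g₂ e^(−E₂/kT) / Z = 1.094/7.164 = 0.15.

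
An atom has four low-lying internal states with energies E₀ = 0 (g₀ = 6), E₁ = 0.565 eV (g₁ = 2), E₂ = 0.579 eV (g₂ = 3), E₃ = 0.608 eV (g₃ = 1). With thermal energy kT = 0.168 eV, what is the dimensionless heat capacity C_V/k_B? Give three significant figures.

0.355

Eᵢ/kT = 0, 3.3631, 3.4464, 3.6190.
Z = Σ gᵢe^(−Eᵢ/kT) = 6·e^(−0) + 2·e^(−3.3631) + 3·e^(−3.4464) + 1·e^(−3.6190) = 6.0000 + 0.069255 + 0.095580 + 0.026809 = 6.1916.
⟨E⟩ = 0.017890 eV, ⟨E²⟩ = 0.010346 eV².
C_V/k_B = (⟨E²⟩ − ⟨E⟩²)/(kT)² = (0.010346 − 0.00032005)/0.028224 = 0.355.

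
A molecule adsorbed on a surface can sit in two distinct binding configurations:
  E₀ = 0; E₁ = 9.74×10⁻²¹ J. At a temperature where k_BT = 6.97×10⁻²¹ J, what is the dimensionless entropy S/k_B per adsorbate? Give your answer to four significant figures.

0.4979

Eᵢ/kT = 0, 1.39742.
Z = Σ e^(−Eᵢ/kT) = e^(−0) + e^(−1.39742) = 1.00000 + 0.247234 = 1.24723.
⟨E⟩ = Σ EᵢPᵢ = 1.93073 ×10⁻²¹ J.
S/k_B = ln Z + ⟨E⟩/kT = ln(1.24723) + 1.93073/6.97 = 0.220925 + 0.277006 = 0.4979.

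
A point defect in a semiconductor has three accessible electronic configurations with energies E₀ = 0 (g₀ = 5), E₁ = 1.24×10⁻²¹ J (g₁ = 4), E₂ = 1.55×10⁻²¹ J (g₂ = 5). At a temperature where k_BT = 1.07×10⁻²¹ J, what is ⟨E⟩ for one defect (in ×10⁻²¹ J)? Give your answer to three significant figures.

Eᵢ/kT = 0, 1.1589, 1.4486.
Z = Σ gᵢe^(−Eᵢ/kT) = 5·e^(−0) + 4·e^(−1.1589) + 5·e^(−1.4486) = 5.0000 + 1.2553 + 1.1745 = 7.4298.
⟨E⟩ = Σ Eᵢ gᵢe^(−Eᵢ/kT) / Z = (0·5.0000 + 1.24·1.2553 + 1.55·1.1745) / 7.4298 = 0.455 ×10⁻²¹ J.

0.455 ×10⁻²¹ J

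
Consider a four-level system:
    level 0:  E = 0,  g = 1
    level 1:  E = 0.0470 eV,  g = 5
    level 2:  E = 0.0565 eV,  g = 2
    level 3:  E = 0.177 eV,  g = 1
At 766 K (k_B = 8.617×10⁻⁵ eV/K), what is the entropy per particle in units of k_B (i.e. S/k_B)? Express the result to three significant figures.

k_BT = 8.617×10⁻⁵ × 766 K = 0.066006 eV.
Eᵢ/kT = 0, 0.71206, 0.85598, 2.6816.
Z = Σ gᵢe^(−Eᵢ/kT) = 1·e^(−0) + 5·e^(−0.71206) + 2·e^(−0.85598) + 1·e^(−2.6816) = 1.0000 + 2.4532 + 0.84973 + 0.068454 = 4.3714.
⟨E⟩ = Σ EᵢPᵢ = 0.040131 eV.
S/k_B = ln Z + ⟨E⟩/kT = ln(4.3714) + 0.040131/0.066006 = 1.4751 + 0.60799 = 2.08.

2.08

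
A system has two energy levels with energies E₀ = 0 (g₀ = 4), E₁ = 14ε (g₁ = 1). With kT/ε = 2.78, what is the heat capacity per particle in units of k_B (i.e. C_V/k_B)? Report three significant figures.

Eᵢ/kT = 0, 5.0360.
Z = Σ gᵢe^(−Eᵢ/kT) = 4·e^(−0) + 1·e^(−5.0360) = 4.0000 + 0.0064997 = 4.0065.
⟨E⟩ = 0.022712 ε, ⟨E²⟩ = 0.31797 ε².
C_V/k_B = (⟨E²⟩ − ⟨E⟩²)/(kT)² = (0.31797 − 0.00051583)/7.7284 = 0.0411.

0.0411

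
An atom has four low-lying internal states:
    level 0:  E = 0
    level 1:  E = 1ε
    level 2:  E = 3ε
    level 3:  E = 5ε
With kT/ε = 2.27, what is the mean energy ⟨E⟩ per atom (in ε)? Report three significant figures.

0.988 ε

Eᵢ/kT = 0, 0.44053, 1.3216, 2.2026.
Z = Σ e^(−Eᵢ/kT) = e^(−0) + e^(−0.44053) + e^(−1.3216) + e^(−2.2026) = 1.0000 + 0.64370 + 0.26671 + 0.11052 = 2.0209.
⟨E⟩ = Σ Eᵢ e^(−Eᵢ/kT) / Z = (0·1.0000 + 1·0.64370 + 3·0.26671 + 5·0.11052) / 2.0209 = 0.988 ε.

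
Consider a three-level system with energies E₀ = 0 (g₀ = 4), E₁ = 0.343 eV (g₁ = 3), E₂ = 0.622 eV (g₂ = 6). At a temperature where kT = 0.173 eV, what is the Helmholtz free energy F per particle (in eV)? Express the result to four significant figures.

-0.2632 eV

Eᵢ/kT = 0, 1.98266, 3.59538.
Z = Σ gᵢe^(−Eᵢ/kT) = 4·e^(−0) + 3·e^(−1.98266) + 6·e^(−3.59538) = 4.00000 + 0.413107 + 0.164702 = 4.57781.
F = −kT ln Z = −0.173 × ln(4.57781) = −0.173 × 1.52122 = -0.2632 eV.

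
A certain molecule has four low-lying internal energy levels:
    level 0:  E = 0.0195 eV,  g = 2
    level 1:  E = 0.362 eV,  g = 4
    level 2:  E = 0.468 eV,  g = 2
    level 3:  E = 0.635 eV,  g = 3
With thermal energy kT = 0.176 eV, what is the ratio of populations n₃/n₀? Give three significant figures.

n₃/n₀ = (g₃/g₀) exp[−(E₃−E₀)/kT] = (3/2) × exp(−(0.6155 eV)/(0.176 eV)) = (3/2) × exp(-3.4972) = 0.0454.

0.0454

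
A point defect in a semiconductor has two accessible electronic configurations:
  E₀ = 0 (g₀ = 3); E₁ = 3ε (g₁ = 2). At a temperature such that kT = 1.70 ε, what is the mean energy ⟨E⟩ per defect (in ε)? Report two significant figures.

Eᵢ/kT = 0, 1.765.
Z = Σ gᵢe^(−Eᵢ/kT) = 3·e^(−0) + 2·e^(−1.765) = 3.000 + 0.3424 = 3.342.
⟨E⟩ = Σ Eᵢ gᵢe^(−Eᵢ/kT) / Z = (0·3.000 + 3·0.3424) / 3.342 = 0.31 ε.

0.31 ε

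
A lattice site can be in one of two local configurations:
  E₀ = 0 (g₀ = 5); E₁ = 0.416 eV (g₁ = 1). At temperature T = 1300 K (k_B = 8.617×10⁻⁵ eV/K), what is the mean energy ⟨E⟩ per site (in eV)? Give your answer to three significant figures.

k_BT = 8.617×10⁻⁵ × 1300 K = 0.11202 eV.
Eᵢ/kT = 0, 3.7136.
Z = Σ gᵢe^(−Eᵢ/kT) = 5·e^(−0) + 1·e^(−3.7136) = 5.0000 + 0.024390 = 5.0244.
⟨E⟩ = Σ Eᵢ gᵢe^(−Eᵢ/kT) / Z = (0·5.0000 + 0.416·0.024390) / 5.0244 = 0.00202 eV.

0.00202 eV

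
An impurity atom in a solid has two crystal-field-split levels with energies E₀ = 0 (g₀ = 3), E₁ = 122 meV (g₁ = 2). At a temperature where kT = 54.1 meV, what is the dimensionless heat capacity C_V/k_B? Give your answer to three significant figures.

Eᵢ/kT = 0, 2.2551.
Z = Σ gᵢe^(−Eᵢ/kT) = 3·e^(−0) + 2·e^(−2.2551) = 3.0000 + 0.20973 = 3.2097.
⟨E⟩ = 7.9718 meV, ⟨E²⟩ = 972.56 meV².
C_V/k_B = (⟨E²⟩ − ⟨E⟩²)/(kT)² = (972.56 − 63.550)/2926.8 = 0.311.

0.311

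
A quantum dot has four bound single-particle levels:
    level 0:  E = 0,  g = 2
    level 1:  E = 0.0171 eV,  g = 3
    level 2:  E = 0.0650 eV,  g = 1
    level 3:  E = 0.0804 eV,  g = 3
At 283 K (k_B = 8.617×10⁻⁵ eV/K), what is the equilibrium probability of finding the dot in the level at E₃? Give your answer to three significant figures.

k_BT = 8.617×10⁻⁵ × 283 K = 0.024386 eV.
Eᵢ/kT = 0, 0.70122, 2.6655, 3.2970.
Z = Σ gᵢe^(−Eᵢ/kT) = 2·e^(−0) + 3·e^(−0.70122) + 1·e^(−2.6655) + 3·e^(−3.2970) = 2.0000 + 1.4879 + 0.069565 + 0.11098 = 3.6684.
P₃ = g₃ e^(−E₃/kT) / Z = 0.11098/3.6684 = 0.0303.

0.0303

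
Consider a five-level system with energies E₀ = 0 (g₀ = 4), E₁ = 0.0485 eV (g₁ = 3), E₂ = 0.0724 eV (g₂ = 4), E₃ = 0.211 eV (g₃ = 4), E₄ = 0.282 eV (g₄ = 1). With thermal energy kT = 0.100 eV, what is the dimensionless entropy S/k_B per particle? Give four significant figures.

2.539

Eᵢ/kT = 0, 0.485000, 0.724000, 2.11000, 2.82000.
Z = Σ gᵢe^(−Eᵢ/kT) = 4·e^(−0) + 3·e^(−0.485000) + 4·e^(−0.724000) + 4·e^(−2.11000) + 1·e^(−2.82000) = 4.00000 + 1.84709 + 1.93924 + 0.484952 + 0.0596059 = 8.33089.
⟨E⟩ = Σ EᵢPᵢ = 0.0419065 eV.
S/k_B = ln Z + ⟨E⟩/kT = ln(8.33089) + 0.0419065/0.100 = 2.11997 + 0.419065 = 2.539.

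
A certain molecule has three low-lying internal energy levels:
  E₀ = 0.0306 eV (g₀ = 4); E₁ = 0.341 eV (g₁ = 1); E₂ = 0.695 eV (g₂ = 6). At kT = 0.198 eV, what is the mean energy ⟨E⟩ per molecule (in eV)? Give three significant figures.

Eᵢ/kT = 0.15455, 1.7222, 3.5101.
Z = Σ gᵢe^(−Eᵢ/kT) = 4·e^(−0.15455) + 1·e^(−1.7222) + 6·e^(−3.5101) = 3.4272 + 0.17867 + 0.17936 = 3.7852.
⟨E⟩ = Σ Eᵢ gᵢe^(−Eᵢ/kT) / Z = (0.0306·3.4272 + 0.341·0.17867 + 0.695·0.17936) / 3.7852 = 0.0767 eV.

0.0767 eV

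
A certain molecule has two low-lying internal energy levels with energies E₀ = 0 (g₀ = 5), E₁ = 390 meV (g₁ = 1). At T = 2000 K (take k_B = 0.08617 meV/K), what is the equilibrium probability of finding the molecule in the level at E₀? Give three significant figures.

k_BT = 0.08617 × 2000 K = 172.34 meV.
Eᵢ/kT = 0, 2.2630.
Z = Σ gᵢe^(−Eᵢ/kT) = 5·e^(−0) + 1·e^(−2.2630) = 5.0000 + 0.10404 = 5.1040.
P₀ = g₀ e^(−E₀/kT) / Z = 5.0000/5.1040 = 0.980.

0.980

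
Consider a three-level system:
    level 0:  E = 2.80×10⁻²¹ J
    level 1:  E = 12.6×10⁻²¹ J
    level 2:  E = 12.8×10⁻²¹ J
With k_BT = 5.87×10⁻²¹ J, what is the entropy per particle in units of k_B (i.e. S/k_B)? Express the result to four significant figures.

0.7708

Eᵢ/kT = 0.477002, 2.14651, 2.18058.
Z = Σ e^(−Eᵢ/kT) = e^(−0.477002) + e^(−2.14651) + e^(−2.18058) = 0.620641 + 0.116891 + 0.112976 = 0.850508.
⟨E⟩ = Σ EᵢPᵢ = 5.47522 ×10⁻²¹ J.
S/k_B = ln Z + ⟨E⟩/kT = ln(0.850508) + 5.47522/5.87 = -0.161921 + 0.932746 = 0.7708.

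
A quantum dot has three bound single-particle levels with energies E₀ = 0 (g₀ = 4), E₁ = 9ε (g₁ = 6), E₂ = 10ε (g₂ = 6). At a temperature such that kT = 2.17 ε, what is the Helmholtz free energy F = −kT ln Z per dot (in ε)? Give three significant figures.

-3.09 ε

Eᵢ/kT = 0, 4.1475, 4.6083.
Z = Σ gᵢe^(−Eᵢ/kT) = 4·e^(−0) + 6·e^(−4.1475) + 6·e^(−4.6083) = 4.0000 + 0.094823 + 0.059813 = 4.1546.
F = −kT ln Z = −2.17 × ln(4.1546) = −2.17 × 1.4242 = -3.09 ε.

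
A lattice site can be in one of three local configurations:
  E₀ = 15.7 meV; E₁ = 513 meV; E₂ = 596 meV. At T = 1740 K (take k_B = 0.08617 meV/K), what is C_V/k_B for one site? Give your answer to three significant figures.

k_BT = 0.08617 × 1740 K = 149.94 meV.
Eᵢ/kT = 0.10471, 3.4214, 3.9749.
Z = Σ e^(−Eᵢ/kT) = e^(−0.10471) + e^(−3.4214) + e^(−3.9749) = 0.90059 + 0.032667 + 0.018781 = 0.95204.
⟨E⟩ = 44.211 meV, ⟨E²⟩ = 16271 meV².
C_V/k_B = (⟨E²⟩ − ⟨E⟩²)/(kT)² = (16271 − 1954.6)/22482 = 0.637.

0.637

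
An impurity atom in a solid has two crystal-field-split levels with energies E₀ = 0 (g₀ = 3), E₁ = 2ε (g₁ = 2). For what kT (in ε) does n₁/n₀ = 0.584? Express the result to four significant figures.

15.11 ε

n₁/n₀ = (g₁/g₀) exp[−(E₁−E₀)/kT] = 0.584.
⇒ (E₁−E₀)/kT = ln((2/3)/0.584) = ln(1.14155) = 0.132387.
kT = 2ε / 0.132387 = 15.11 ε.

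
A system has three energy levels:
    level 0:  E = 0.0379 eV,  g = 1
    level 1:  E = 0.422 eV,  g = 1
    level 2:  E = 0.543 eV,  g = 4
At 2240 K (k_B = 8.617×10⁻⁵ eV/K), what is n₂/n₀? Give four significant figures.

0.2921

k_BT = 8.617×10⁻⁵ × 2240 K = 0.193021 eV.
n₂/n₀ = (g₂/g₀) exp[−(E₂−E₀)/kT] = (4/1) × exp(−(0.5051 eV)/(0.193021 eV)) = (4/1) × exp(-2.61681) = 0.2921.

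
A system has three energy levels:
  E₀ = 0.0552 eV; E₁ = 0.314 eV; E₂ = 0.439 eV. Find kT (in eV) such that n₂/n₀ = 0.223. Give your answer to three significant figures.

0.256 eV

n₂/n₀ = exp[−(E₂−E₀)/kT] = 0.223.
⇒ (E₂−E₀)/kT = ln(1/0.223) = ln(4.4843) = 1.5006.
kT = 0.3838 eV / 1.5006 = 0.256 eV.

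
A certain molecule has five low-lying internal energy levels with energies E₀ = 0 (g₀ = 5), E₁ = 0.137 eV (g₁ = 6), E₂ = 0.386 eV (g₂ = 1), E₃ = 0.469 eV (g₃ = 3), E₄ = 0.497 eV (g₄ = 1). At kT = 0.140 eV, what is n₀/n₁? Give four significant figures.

2.217

n₀/n₁ = (g₀/g₁) exp[−(E₀−E₁)/kT] = (5/6) × exp(−(-0.137 eV)/(0.140 eV)) = (5/6) × exp(0.978571) = 2.217.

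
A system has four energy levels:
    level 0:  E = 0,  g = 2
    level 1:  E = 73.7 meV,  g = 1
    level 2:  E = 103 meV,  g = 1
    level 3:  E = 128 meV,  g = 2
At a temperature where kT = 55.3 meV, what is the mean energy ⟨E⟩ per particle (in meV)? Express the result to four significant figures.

Eᵢ/kT = 0, 1.33273, 1.86257, 2.31465.
Z = Σ gᵢe^(−Eᵢ/kT) = 2·e^(−0) + 1·e^(−1.33273) + 1·e^(−1.86257) + 2·e^(−2.31465) = 2.00000 + 0.263756 + 0.155273 + 0.197602 = 2.61663.
⟨E⟩ = Σ Eᵢ gᵢe^(−Eᵢ/kT) / Z = (0·2.00000 + 73.7·0.263756 + 103·0.155273 + 128·0.197602) / 2.61663 = 23.21 meV.

23.21 meV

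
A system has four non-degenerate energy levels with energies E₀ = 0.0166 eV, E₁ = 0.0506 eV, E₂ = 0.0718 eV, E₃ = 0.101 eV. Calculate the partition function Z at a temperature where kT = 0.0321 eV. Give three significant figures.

Z = 0.953

Eᵢ/kT = 0.51713, 1.5763, 2.2368, 3.1464.
Z = Σ e^(−Eᵢ/kT) = e^(−0.51713) + e^(−1.5763) + e^(−2.2368) + e^(−3.1464) = 0.59623 + 0.20674 + 0.10680 + 0.043007 = 0.95278.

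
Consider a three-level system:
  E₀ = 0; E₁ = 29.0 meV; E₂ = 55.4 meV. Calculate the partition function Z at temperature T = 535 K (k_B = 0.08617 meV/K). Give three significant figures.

k_BT = 0.08617 × 535 K = 46.101 meV.
Eᵢ/kT = 0, 0.62905, 1.2017.
Z = Σ e^(−Eᵢ/kT) = e^(−0) + e^(−0.62905) + e^(−1.2017) = 1.0000 + 0.53310 + 0.30068 = 1.8338.

Z = 1.83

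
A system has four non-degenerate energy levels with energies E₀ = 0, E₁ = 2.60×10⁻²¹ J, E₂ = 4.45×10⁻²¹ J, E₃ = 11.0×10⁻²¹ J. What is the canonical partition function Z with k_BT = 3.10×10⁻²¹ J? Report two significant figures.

Eᵢ/kT = 0, 0.8387, 1.435, 3.548.
Z = Σ e^(−Eᵢ/kT) = e^(−0) + e^(−0.8387) + e^(−1.435) + e^(−3.548) = 1.000 + 0.4323 + 0.2381 + 0.02878 = 1.699.

Z = 1.7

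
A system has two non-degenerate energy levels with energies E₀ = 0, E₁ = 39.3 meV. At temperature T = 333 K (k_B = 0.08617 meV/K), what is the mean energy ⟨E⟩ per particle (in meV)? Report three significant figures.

k_BT = 0.08617 × 333 K = 28.695 meV.
Eᵢ/kT = 0, 1.3696.
Z = Σ e^(−Eᵢ/kT) = e^(−0) + e^(−1.3696) = 1.0000 + 0.25421 = 1.2542.
⟨E⟩ = Σ Eᵢ e^(−Eᵢ/kT) / Z = (0·1.0000 + 39.3·0.25421) / 1.2542 = 7.97 meV.

7.97 meV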